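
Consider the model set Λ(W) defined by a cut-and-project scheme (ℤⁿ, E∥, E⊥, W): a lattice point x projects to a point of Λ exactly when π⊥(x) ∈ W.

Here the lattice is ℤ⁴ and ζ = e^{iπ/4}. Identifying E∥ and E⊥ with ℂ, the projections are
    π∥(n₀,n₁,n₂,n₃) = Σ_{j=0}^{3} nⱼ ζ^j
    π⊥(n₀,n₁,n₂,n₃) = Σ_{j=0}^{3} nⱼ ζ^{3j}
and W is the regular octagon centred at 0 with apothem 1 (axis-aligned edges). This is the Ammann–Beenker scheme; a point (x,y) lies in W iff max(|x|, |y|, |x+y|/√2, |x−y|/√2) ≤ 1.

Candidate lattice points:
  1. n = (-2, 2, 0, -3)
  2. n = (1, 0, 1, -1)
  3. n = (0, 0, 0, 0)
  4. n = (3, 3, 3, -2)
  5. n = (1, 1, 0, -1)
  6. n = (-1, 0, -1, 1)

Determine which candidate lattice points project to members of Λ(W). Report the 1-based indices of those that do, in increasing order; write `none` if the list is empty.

3, 5

With ζ = e^{iπ/4} the internal vectors are ζ^0,ζ^3,ζ^6,ζ^9.
candidate 1: n = (-2, 2, 0, -3) → π⊥ ≈ (-5.53553, -0.70711); max(|x|,|y|,|x±y|/√2) = 5.53553 > 1 ⇒ ∉ W
candidate 2: n = (1, 0, 1, -1) → π⊥ ≈ (+0.29289, -1.70711); max(|x|,|y|,|x±y|/√2) = 1.70711 > 1 ⇒ ∉ W
candidate 3: n = (0, 0, 0, 0) → π⊥ ≈ (+0.00000, +0.00000); max(|x|,|y|,|x±y|/√2) = 0.00000 ≤ 1 ⇒ ∈ W
candidate 4: n = (3, 3, 3, -2) → π⊥ ≈ (-0.53553, -2.29289); max(|x|,|y|,|x±y|/√2) = 2.29289 > 1 ⇒ ∉ W
candidate 5: n = (1, 1, 0, -1) → π⊥ ≈ (-0.41421, +0.00000); max(|x|,|y|,|x±y|/√2) = 0.41421 ≤ 1 ⇒ ∈ W
candidate 6: n = (-1, 0, -1, 1) → π⊥ ≈ (-0.29289, +1.70711); max(|x|,|y|,|x±y|/√2) = 1.70711 > 1 ⇒ ∉ W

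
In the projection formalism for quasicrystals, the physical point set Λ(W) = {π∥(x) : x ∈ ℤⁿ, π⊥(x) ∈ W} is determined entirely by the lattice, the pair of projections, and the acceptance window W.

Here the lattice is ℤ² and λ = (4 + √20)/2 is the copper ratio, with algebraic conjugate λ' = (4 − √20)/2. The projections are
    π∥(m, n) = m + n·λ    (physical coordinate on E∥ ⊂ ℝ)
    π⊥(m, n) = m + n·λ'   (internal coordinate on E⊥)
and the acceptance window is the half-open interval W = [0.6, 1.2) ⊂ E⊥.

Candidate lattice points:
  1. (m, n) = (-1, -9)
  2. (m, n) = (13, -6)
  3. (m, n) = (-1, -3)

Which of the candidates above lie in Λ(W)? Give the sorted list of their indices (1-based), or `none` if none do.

Numerically λ ≈ 4.2361 and λ' = −1/λ ≈ -0.2361.
#1 (-1,-9): internal coord -1 + (-9)·λ' = +1.1246; +1.1246 ∈ [0.6, 1.2) → IN Λ
#2 (13,-6): internal coord 13 + (-6)·λ' = +14.4164; +14.4164 ∉ [0.6, 1.2) → out
#3 (-1,-3): internal coord -1 + (-3)·λ' = -0.2918; -0.2918 ∉ [0.6, 1.2) → out

1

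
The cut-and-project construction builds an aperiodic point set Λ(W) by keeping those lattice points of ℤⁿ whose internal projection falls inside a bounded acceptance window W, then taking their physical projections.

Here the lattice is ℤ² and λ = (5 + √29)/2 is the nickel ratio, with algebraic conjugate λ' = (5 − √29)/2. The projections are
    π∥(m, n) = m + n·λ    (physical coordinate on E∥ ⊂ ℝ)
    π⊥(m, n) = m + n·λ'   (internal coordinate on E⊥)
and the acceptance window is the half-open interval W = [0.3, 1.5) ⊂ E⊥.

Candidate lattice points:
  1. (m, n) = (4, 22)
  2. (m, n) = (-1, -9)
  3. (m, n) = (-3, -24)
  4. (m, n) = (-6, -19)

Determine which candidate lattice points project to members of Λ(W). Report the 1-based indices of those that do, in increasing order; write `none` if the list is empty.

2

Numerically λ ≈ 5.1926 and λ' = −1/λ ≈ -0.1926.
candidate 1: (m,n)=(4,22) → π∥ = 4+22·λ ≈ 118.2368, π⊥ = 4+22·λ' ≈ -0.2368 ∉ [0.3, 1.5) ⇒ out
candidate 2: (m,n)=(-1,-9) → π∥ = -1-9·λ ≈ -47.7332, π⊥ = -1-9·λ' ≈ 0.7332 ∈ [0.3, 1.5) ⇒ IN Λ
candidate 3: (m,n)=(-3,-24) → π∥ = -3-24·λ ≈ -127.6220, π⊥ = -3-24·λ' ≈ 1.6220 ∉ [0.3, 1.5) ⇒ out
candidate 4: (m,n)=(-6,-19) → π∥ = -6-19·λ ≈ -104.6591, π⊥ = -6-19·λ' ≈ -2.3409 ∉ [0.3, 1.5) ⇒ out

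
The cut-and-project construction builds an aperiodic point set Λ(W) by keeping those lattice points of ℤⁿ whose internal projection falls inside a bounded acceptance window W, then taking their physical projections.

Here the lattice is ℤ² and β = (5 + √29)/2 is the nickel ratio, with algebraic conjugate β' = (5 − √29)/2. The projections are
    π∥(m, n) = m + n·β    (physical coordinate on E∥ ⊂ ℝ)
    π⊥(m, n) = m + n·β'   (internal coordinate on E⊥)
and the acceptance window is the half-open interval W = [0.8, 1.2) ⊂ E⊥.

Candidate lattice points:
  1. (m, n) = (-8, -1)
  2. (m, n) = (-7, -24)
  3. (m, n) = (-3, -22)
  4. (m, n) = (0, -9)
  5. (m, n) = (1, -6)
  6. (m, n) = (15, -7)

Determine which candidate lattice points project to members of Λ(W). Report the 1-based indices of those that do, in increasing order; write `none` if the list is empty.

none

Compute β' = (5−√29)/2 = -0.1926, so π⊥(m,n) = m -0.1926·n.
#1 (-8,-1): internal coord -8 + (-1)·β' = -7.8074; -7.8074 ∉ [0.8, 1.2) → out
#2 (-7,-24): internal coord -7 + (-24)·β' = -2.3780; -2.3780 ∉ [0.8, 1.2) → out
#3 (-3,-22): internal coord -3 + (-22)·β' = +1.2368; +1.2368 ∉ [0.8, 1.2) → out
#4 (0,-9): internal coord 0 + (-9)·β' = +1.7332; +1.7332 ∉ [0.8, 1.2) → out
#5 (1,-6): internal coord 1 + (-6)·β' = +2.1555; +2.1555 ∉ [0.8, 1.2) → out
#6 (15,-7): internal coord 15 + (-7)·β' = +16.3481; +16.3481 ∉ [0.8, 1.2) → out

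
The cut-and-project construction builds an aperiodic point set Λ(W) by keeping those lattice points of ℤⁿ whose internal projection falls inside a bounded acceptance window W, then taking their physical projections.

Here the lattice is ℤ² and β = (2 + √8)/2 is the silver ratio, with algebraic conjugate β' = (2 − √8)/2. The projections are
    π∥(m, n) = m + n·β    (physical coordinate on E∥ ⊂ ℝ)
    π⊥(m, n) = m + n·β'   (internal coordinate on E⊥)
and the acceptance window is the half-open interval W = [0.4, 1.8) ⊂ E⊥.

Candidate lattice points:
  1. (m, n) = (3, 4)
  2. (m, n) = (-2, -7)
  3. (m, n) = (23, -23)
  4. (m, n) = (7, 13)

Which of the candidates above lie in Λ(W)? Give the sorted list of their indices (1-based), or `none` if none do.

Numerically β ≈ 2.4142 and β' = −1/β ≈ -0.4142.
[1] lift (3,4): star map gives 1.3431; window check 0.4 ≤ 1.3431 < 1.8 is true → IN Λ
[2] lift (-2,-7): star map gives 0.8995; window check 0.4 ≤ 0.8995 < 1.8 is true → IN Λ
[3] lift (23,-23): star map gives 32.5269; window check 0.4 ≤ 32.5269 < 1.8 is false → out
[4] lift (7,13): star map gives 1.6152; window check 0.4 ≤ 1.6152 < 1.8 is true → IN Λ

1, 2, 4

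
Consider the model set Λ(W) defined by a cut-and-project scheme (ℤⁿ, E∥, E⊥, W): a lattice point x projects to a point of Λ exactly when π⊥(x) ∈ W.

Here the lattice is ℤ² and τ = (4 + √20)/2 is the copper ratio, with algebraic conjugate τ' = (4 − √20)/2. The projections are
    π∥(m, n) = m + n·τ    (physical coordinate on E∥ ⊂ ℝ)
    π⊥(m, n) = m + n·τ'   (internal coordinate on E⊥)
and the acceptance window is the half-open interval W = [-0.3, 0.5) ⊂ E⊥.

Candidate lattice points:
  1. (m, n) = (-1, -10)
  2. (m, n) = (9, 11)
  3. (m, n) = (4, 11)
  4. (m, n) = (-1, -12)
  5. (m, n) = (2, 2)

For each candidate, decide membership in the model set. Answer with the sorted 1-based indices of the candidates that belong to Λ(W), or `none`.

τ' = (4−√20)/2 ≈ -0.236068.
[1] lift (-1,-10): star map gives 1.360680; window check -0.3 ≤ 1.360680 < 0.5 is false → out
[2] lift (9,11): star map gives 6.403252; window check -0.3 ≤ 6.403252 < 0.5 is false → out
[3] lift (4,11): star map gives 1.403252; window check -0.3 ≤ 1.403252 < 0.5 is false → out
[4] lift (-1,-12): star map gives 1.832816; window check -0.3 ≤ 1.832816 < 0.5 is false → out
[5] lift (2,2): star map gives 1.527864; window check -0.3 ≤ 1.527864 < 0.5 is false → out

none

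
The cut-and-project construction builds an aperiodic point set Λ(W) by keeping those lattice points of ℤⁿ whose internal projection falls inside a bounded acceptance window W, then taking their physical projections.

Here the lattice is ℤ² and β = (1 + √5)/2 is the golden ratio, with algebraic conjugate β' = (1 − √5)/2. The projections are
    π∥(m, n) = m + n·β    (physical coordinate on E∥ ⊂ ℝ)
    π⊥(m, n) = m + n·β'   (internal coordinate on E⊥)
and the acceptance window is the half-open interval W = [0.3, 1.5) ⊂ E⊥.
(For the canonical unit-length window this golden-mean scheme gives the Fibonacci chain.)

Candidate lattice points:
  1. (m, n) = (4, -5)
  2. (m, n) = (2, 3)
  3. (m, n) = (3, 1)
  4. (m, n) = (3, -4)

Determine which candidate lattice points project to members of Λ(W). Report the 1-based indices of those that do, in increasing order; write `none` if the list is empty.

none

Compute β' = (1−√5)/2 = -0.618034, so π⊥(m,n) = m -0.618034·n.
candidate 1: (m,n)=(4,-5) → π∥ = 4-5·β ≈ -4.090170, π⊥ = 4-5·β' ≈ 7.090170 ∉ [0.3, 1.5) ⇒ out
candidate 2: (m,n)=(2,3) → π∥ = 2+3·β ≈ 6.854102, π⊥ = 2+3·β' ≈ 0.145898 ∉ [0.3, 1.5) ⇒ out
candidate 3: (m,n)=(3,1) → π∥ = 3+1·β ≈ 4.618034, π⊥ = 3+1·β' ≈ 2.381966 ∉ [0.3, 1.5) ⇒ out
candidate 4: (m,n)=(3,-4) → π∥ = 3-4·β ≈ -3.472136, π⊥ = 3-4·β' ≈ 5.472136 ∉ [0.3, 1.5) ⇒ out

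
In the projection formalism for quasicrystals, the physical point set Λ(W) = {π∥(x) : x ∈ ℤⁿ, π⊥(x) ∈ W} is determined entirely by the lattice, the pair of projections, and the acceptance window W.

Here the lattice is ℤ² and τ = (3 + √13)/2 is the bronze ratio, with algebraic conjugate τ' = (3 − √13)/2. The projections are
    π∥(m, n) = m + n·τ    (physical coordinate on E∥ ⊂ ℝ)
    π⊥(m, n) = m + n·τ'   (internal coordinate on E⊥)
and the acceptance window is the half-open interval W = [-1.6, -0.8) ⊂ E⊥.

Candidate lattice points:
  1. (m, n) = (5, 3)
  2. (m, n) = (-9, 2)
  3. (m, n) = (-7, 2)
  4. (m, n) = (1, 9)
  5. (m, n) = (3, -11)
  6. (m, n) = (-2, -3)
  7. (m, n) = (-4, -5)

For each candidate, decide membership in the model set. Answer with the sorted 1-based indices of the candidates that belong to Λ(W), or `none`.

6

Compute τ' = (3−√13)/2 = -0.3028, so π⊥(m,n) = m -0.3028·n.
candidate 1: (m,n)=(5,3) → π∥ = 5+3·τ ≈ 14.9083, π⊥ = 5+3·τ' ≈ 4.0917 ∉ [-1.6, -0.8) ⇒ out
candidate 2: (m,n)=(-9,2) → π∥ = -9+2·τ ≈ -2.3944, π⊥ = -9+2·τ' ≈ -9.6056 ∉ [-1.6, -0.8) ⇒ out
candidate 3: (m,n)=(-7,2) → π∥ = -7+2·τ ≈ -0.3944, π⊥ = -7+2·τ' ≈ -7.6056 ∉ [-1.6, -0.8) ⇒ out
candidate 4: (m,n)=(1,9) → π∥ = 1+9·τ ≈ 30.7250, π⊥ = 1+9·τ' ≈ -1.7250 ∉ [-1.6, -0.8) ⇒ out
candidate 5: (m,n)=(3,-11) → π∥ = 3-11·τ ≈ -33.3305, π⊥ = 3-11·τ' ≈ 6.3305 ∉ [-1.6, -0.8) ⇒ out
candidate 6: (m,n)=(-2,-3) → π∥ = -2-3·τ ≈ -11.9083, π⊥ = -2-3·τ' ≈ -1.0917 ∈ [-1.6, -0.8) ⇒ IN Λ
candidate 7: (m,n)=(-4,-5) → π∥ = -4-5·τ ≈ -20.5139, π⊥ = -4-5·τ' ≈ -2.4861 ∉ [-1.6, -0.8) ⇒ out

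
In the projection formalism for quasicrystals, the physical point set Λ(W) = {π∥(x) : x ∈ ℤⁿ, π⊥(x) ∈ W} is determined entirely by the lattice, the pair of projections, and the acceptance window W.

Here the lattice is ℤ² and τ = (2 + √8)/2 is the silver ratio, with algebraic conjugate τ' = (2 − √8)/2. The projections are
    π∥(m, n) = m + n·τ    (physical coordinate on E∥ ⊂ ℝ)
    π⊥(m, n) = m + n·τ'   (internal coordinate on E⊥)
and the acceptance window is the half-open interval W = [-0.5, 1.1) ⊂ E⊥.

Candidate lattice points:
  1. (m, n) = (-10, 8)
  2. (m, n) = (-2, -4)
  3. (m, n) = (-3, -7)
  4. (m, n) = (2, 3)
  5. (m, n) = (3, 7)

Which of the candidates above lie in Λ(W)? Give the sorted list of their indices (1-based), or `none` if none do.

Numerically τ ≈ 2.41421 and τ' = −1/τ ≈ -0.41421.
candidate 1: (m,n)=(-10,8) → π∥ = -10+8·τ ≈ 9.31371, π⊥ = -10+8·τ' ≈ -13.31371 ∉ [-0.5, 1.1) ⇒ out
candidate 2: (m,n)=(-2,-4) → π∥ = -2-4·τ ≈ -11.65685, π⊥ = -2-4·τ' ≈ -0.34315 ∈ [-0.5, 1.1) ⇒ IN Λ
candidate 3: (m,n)=(-3,-7) → π∥ = -3-7·τ ≈ -19.89949, π⊥ = -3-7·τ' ≈ -0.10051 ∈ [-0.5, 1.1) ⇒ IN Λ
candidate 4: (m,n)=(2,3) → π∥ = 2+3·τ ≈ 9.24264, π⊥ = 2+3·τ' ≈ 0.75736 ∈ [-0.5, 1.1) ⇒ IN Λ
candidate 5: (m,n)=(3,7) → π∥ = 3+7·τ ≈ 19.89949, π⊥ = 3+7·τ' ≈ 0.10051 ∈ [-0.5, 1.1) ⇒ IN Λ

2, 3, 4, 5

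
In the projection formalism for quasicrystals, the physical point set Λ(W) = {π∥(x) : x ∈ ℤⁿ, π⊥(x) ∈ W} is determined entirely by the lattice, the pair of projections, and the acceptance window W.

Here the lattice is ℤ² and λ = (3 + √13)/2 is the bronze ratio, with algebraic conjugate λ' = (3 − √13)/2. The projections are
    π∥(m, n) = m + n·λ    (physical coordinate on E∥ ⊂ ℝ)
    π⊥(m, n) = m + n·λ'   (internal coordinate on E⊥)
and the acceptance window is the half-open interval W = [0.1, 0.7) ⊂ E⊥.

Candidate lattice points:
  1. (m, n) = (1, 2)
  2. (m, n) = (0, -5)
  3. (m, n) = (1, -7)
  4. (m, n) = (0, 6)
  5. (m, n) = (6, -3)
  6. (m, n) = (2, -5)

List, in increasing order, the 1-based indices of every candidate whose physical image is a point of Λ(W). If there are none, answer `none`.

1

λ' = (3−√13)/2 ≈ -0.30278.
#1 (1,2): internal coord 1 + (2)·λ' = +0.39445; +0.39445 ∈ [0.1, 0.7) → IN Λ
#2 (0,-5): internal coord 0 + (-5)·λ' = +1.51388; +1.51388 ∉ [0.1, 0.7) → out
#3 (1,-7): internal coord 1 + (-7)·λ' = +3.11943; +3.11943 ∉ [0.1, 0.7) → out
#4 (0,6): internal coord 0 + (6)·λ' = -1.81665; -1.81665 ∉ [0.1, 0.7) → out
#5 (6,-3): internal coord 6 + (-3)·λ' = +6.90833; +6.90833 ∉ [0.1, 0.7) → out
#6 (2,-5): internal coord 2 + (-5)·λ' = +3.51388; +3.51388 ∉ [0.1, 0.7) → out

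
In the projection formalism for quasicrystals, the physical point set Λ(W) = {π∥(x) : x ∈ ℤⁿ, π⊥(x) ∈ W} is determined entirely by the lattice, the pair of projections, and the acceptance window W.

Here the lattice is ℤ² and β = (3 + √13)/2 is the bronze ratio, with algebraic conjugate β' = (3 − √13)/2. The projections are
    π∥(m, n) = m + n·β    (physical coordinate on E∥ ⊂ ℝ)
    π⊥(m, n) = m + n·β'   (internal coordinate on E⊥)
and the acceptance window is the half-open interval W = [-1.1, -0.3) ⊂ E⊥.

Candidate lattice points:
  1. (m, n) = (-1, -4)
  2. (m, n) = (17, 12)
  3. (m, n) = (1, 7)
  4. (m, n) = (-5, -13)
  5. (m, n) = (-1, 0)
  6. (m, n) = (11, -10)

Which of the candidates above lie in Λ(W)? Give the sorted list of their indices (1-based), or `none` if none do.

4, 5

β' = (3−√13)/2 ≈ -0.3028.
#1 (-1,-4): internal coord -1 + (-4)·β' = +0.2111; +0.2111 ∉ [-1.1, -0.3) → out
#2 (17,12): internal coord 17 + (12)·β' = +13.3667; +13.3667 ∉ [-1.1, -0.3) → out
#3 (1,7): internal coord 1 + (7)·β' = -1.1194; -1.1194 ∉ [-1.1, -0.3) → out
#4 (-5,-13): internal coord -5 + (-13)·β' = -1.0639; -1.0639 ∈ [-1.1, -0.3) → IN Λ
#5 (-1,0): internal coord -1 + (0)·β' = -1.0000; -1.0000 ∈ [-1.1, -0.3) → IN Λ
#6 (11,-10): internal coord 11 + (-10)·β' = +14.0278; +14.0278 ∉ [-1.1, -0.3) → out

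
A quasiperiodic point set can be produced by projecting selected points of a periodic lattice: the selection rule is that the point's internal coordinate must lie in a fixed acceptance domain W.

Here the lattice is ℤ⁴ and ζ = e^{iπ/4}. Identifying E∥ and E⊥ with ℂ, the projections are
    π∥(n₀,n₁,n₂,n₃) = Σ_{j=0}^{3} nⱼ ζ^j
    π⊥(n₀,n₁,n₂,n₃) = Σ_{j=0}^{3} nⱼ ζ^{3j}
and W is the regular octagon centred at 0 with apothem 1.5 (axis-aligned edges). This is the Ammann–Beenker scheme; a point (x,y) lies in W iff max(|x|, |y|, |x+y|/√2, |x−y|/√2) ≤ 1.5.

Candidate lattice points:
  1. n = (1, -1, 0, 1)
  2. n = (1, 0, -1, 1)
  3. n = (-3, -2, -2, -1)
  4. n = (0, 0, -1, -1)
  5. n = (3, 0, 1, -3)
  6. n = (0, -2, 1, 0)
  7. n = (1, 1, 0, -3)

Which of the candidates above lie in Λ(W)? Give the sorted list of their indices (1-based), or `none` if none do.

4

With ζ = e^{iπ/4} the internal vectors are ζ^0,ζ^3,ζ^6,ζ^9.
#1 (1, -1, 0, 1): internal (2.41421, 0.00000); octagon support 2.41421 vs apothem 1.5 → ∉ W
#2 (1, 0, -1, 1): internal (1.70711, 1.70711); octagon support 2.41421 vs apothem 1.5 → ∉ W
#3 (-3, -2, -2, -1): internal (-2.29289, -0.12132); octagon support 2.29289 vs apothem 1.5 → ∉ W
#4 (0, 0, -1, -1): internal (-0.70711, 0.29289); octagon support 0.70711 vs apothem 1.5 → ∈ W
#5 (3, 0, 1, -3): internal (0.87868, -3.12132); octagon support 3.12132 vs apothem 1.5 → ∉ W
#6 (0, -2, 1, 0): internal (1.41421, -2.41421); octagon support 2.70711 vs apothem 1.5 → ∉ W
#7 (1, 1, 0, -3): internal (-1.82843, -1.41421); octagon support 2.29289 vs apothem 1.5 → ∉ W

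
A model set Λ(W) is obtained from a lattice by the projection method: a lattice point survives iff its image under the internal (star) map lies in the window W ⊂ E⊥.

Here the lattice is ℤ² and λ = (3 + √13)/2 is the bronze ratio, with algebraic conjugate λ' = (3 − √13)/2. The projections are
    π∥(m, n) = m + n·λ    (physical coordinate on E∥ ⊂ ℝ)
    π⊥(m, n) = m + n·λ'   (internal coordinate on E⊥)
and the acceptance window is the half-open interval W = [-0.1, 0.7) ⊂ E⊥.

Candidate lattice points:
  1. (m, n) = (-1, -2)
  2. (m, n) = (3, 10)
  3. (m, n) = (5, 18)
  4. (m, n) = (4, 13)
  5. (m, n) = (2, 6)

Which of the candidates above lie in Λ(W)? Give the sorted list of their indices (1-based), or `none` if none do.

2, 4, 5

Numerically λ ≈ 3.3028 and λ' = −1/λ ≈ -0.3028.
[1] lift (-1,-2): star map gives -0.3944; window check -0.1 ≤ -0.3944 < 0.7 is false → out
[2] lift (3,10): star map gives -0.0278; window check -0.1 ≤ -0.0278 < 0.7 is true → IN Λ
[3] lift (5,18): star map gives -0.4500; window check -0.1 ≤ -0.4500 < 0.7 is false → out
[4] lift (4,13): star map gives 0.0639; window check -0.1 ≤ 0.0639 < 0.7 is true → IN Λ
[5] lift (2,6): star map gives 0.1833; window check -0.1 ≤ 0.1833 < 0.7 is true → IN Λ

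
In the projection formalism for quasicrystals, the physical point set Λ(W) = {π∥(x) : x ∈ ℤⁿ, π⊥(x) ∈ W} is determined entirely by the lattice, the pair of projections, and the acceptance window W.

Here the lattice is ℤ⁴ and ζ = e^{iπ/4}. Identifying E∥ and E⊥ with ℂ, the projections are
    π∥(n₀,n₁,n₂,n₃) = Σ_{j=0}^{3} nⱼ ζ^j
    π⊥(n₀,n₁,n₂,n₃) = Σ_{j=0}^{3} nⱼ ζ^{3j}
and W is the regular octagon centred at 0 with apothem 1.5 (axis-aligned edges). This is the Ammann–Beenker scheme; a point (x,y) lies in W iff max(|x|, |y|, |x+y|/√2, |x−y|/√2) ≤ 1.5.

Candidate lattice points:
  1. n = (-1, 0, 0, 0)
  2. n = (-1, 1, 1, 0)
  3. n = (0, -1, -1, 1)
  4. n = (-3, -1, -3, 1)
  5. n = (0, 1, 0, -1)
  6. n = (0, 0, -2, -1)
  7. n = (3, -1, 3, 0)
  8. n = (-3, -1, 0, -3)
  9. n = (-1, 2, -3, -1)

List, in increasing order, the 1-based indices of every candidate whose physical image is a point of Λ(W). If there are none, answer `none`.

1, 5, 6

Internal map: ζ^{3j} for j=0..3 gives (1,0), (−√2/2,√2/2), (0,−1), (√2/2,√2/2).
candidate 1: n = (-1, 0, 0, 0) → π⊥ ≈ (-1.000000, +0.000000); max(|x|,|y|,|x±y|/√2) = 1.000000 ≤ 1.5 ⇒ ∈ W
candidate 2: n = (-1, 1, 1, 0) → π⊥ ≈ (-1.707107, -0.292893); max(|x|,|y|,|x±y|/√2) = 1.707107 > 1.5 ⇒ ∉ W
candidate 3: n = (0, -1, -1, 1) → π⊥ ≈ (+1.414214, +1.000000); max(|x|,|y|,|x±y|/√2) = 1.707107 > 1.5 ⇒ ∉ W
candidate 4: n = (-3, -1, -3, 1) → π⊥ ≈ (-1.585786, +3.000000); max(|x|,|y|,|x±y|/√2) = 3.242641 > 1.5 ⇒ ∉ W
candidate 5: n = (0, 1, 0, -1) → π⊥ ≈ (-1.414214, +0.000000); max(|x|,|y|,|x±y|/√2) = 1.414214 ≤ 1.5 ⇒ ∈ W
candidate 6: n = (0, 0, -2, -1) → π⊥ ≈ (-0.707107, +1.292893); max(|x|,|y|,|x±y|/√2) = 1.414214 ≤ 1.5 ⇒ ∈ W
candidate 7: n = (3, -1, 3, 0) → π⊥ ≈ (+3.707107, -3.707107); max(|x|,|y|,|x±y|/√2) = 5.242641 > 1.5 ⇒ ∉ W
candidate 8: n = (-3, -1, 0, -3) → π⊥ ≈ (-4.414214, -2.828427); max(|x|,|y|,|x±y|/√2) = 5.121320 > 1.5 ⇒ ∉ W
candidate 9: n = (-1, 2, -3, -1) → π⊥ ≈ (-3.121320, +3.707107); max(|x|,|y|,|x±y|/√2) = 4.828427 > 1.5 ⇒ ∉ W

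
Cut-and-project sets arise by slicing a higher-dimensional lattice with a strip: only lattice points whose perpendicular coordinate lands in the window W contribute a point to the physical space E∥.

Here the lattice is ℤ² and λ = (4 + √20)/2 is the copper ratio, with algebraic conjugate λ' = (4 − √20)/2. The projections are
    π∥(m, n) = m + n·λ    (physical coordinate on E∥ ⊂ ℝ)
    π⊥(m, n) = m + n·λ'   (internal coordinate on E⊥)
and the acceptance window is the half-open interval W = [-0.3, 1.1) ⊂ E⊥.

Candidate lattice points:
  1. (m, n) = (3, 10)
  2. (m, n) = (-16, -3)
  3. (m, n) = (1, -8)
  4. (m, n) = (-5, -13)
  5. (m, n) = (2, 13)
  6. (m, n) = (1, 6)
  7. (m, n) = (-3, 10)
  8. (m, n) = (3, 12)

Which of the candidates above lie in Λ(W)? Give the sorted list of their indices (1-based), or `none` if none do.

Compute λ' = (4−√20)/2 = -0.23607, so π⊥(m,n) = m -0.23607·n.
#1 (3,10): internal coord 3 + (10)·λ' = +0.63932; +0.63932 ∈ [-0.3, 1.1) → IN Λ
#2 (-16,-3): internal coord -16 + (-3)·λ' = -15.29180; -15.29180 ∉ [-0.3, 1.1) → out
#3 (1,-8): internal coord 1 + (-8)·λ' = +2.88854; +2.88854 ∉ [-0.3, 1.1) → out
#4 (-5,-13): internal coord -5 + (-13)·λ' = -1.93112; -1.93112 ∉ [-0.3, 1.1) → out
#5 (2,13): internal coord 2 + (13)·λ' = -1.06888; -1.06888 ∉ [-0.3, 1.1) → out
#6 (1,6): internal coord 1 + (6)·λ' = -0.41641; -0.41641 ∉ [-0.3, 1.1) → out
#7 (-3,10): internal coord -3 + (10)·λ' = -5.36068; -5.36068 ∉ [-0.3, 1.1) → out
#8 (3,12): internal coord 3 + (12)·λ' = +0.16718; +0.16718 ∈ [-0.3, 1.1) → IN Λ

1, 8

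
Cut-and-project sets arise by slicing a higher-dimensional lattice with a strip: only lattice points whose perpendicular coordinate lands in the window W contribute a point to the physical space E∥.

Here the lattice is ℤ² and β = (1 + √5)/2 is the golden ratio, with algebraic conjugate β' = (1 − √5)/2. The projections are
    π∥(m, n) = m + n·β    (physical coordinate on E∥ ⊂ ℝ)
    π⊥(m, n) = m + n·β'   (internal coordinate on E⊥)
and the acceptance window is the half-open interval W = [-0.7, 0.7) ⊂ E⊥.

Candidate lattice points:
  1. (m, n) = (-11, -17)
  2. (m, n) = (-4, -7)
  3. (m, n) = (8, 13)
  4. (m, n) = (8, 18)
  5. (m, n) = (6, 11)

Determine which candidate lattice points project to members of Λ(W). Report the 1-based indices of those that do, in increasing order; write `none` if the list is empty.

Numerically β ≈ 1.6180 and β' = −1/β ≈ -0.6180.
[1] lift (-11,-17): star map gives -0.4934; window check -0.7 ≤ -0.4934 < 0.7 is true → IN Λ
[2] lift (-4,-7): star map gives 0.3262; window check -0.7 ≤ 0.3262 < 0.7 is true → IN Λ
[3] lift (8,13): star map gives -0.0344; window check -0.7 ≤ -0.0344 < 0.7 is true → IN Λ
[4] lift (8,18): star map gives -3.1246; window check -0.7 ≤ -3.1246 < 0.7 is false → out
[5] lift (6,11): star map gives -0.7984; window check -0.7 ≤ -0.7984 < 0.7 is false → out

1, 2, 3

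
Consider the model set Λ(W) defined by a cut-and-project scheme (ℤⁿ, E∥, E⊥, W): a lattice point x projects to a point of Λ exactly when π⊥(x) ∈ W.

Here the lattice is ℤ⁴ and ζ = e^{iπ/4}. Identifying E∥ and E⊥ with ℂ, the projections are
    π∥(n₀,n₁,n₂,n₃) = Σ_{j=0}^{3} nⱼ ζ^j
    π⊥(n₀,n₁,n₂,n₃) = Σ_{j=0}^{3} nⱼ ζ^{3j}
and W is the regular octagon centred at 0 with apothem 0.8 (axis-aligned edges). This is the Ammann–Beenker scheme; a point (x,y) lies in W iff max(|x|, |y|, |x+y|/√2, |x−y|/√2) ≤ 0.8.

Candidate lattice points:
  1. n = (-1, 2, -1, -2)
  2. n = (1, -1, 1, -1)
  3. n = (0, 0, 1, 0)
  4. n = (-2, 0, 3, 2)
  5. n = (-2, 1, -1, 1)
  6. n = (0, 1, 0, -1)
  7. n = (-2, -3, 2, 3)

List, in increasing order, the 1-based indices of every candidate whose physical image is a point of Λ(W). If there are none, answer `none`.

With ζ = e^{iπ/4} the internal vectors are ζ^0,ζ^3,ζ^6,ζ^9.
#1 (-1, 2, -1, -2): internal (-3.828427, 1.000000); octagon support 3.828427 vs apothem 0.8 → ∉ W
#2 (1, -1, 1, -1): internal (1.000000, -2.414214); octagon support 2.414214 vs apothem 0.8 → ∉ W
#3 (0, 0, 1, 0): internal (0.000000, -1.000000); octagon support 1.000000 vs apothem 0.8 → ∉ W
#4 (-2, 0, 3, 2): internal (-0.585786, -1.585786); octagon support 1.585786 vs apothem 0.8 → ∉ W
#5 (-2, 1, -1, 1): internal (-2.000000, 2.414214); octagon support 3.121320 vs apothem 0.8 → ∉ W
#6 (0, 1, 0, -1): internal (-1.414214, 0.000000); octagon support 1.414214 vs apothem 0.8 → ∉ W
#7 (-2, -3, 2, 3): internal (2.242641, -2.000000); octagon support 3.000000 vs apothem 0.8 → ∉ W

none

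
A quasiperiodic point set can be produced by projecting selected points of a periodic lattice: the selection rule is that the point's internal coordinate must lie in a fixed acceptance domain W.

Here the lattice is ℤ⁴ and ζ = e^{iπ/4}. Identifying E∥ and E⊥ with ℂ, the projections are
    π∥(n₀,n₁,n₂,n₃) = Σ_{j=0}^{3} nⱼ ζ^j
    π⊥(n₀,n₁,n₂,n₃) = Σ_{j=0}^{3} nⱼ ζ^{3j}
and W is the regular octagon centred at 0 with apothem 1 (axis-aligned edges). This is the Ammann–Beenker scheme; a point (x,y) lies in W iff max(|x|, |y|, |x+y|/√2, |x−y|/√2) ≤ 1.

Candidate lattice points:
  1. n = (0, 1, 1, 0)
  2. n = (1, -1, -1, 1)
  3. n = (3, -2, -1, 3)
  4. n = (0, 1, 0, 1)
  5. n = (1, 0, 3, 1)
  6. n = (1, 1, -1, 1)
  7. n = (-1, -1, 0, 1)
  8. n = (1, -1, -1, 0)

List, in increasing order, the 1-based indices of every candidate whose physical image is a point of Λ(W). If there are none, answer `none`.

π⊥(n) = n₀ + n₁ζ³ + n₂ζ⁶ + n₃ζ⁹ where ζ = e^{iπ/4}.
candidate 1: n = (0, 1, 1, 0) → π⊥ ≈ (-0.70711, -0.29289); max(|x|,|y|,|x±y|/√2) = 0.70711 ≤ 1 ⇒ ∈ W
candidate 2: n = (1, -1, -1, 1) → π⊥ ≈ (+2.41421, +1.00000); max(|x|,|y|,|x±y|/√2) = 2.41421 > 1 ⇒ ∉ W
candidate 3: n = (3, -2, -1, 3) → π⊥ ≈ (+6.53553, +1.70711); max(|x|,|y|,|x±y|/√2) = 6.53553 > 1 ⇒ ∉ W
candidate 4: n = (0, 1, 0, 1) → π⊥ ≈ (+0.00000, +1.41421); max(|x|,|y|,|x±y|/√2) = 1.41421 > 1 ⇒ ∉ W
candidate 5: n = (1, 0, 3, 1) → π⊥ ≈ (+1.70711, -2.29289); max(|x|,|y|,|x±y|/√2) = 2.82843 > 1 ⇒ ∉ W
candidate 6: n = (1, 1, -1, 1) → π⊥ ≈ (+1.00000, +2.41421); max(|x|,|y|,|x±y|/√2) = 2.41421 > 1 ⇒ ∉ W
candidate 7: n = (-1, -1, 0, 1) → π⊥ ≈ (+0.41421, +0.00000); max(|x|,|y|,|x±y|/√2) = 0.41421 ≤ 1 ⇒ ∈ W
candidate 8: n = (1, -1, -1, 0) → π⊥ ≈ (+1.70711, +0.29289); max(|x|,|y|,|x±y|/√2) = 1.70711 > 1 ⇒ ∉ W

1, 7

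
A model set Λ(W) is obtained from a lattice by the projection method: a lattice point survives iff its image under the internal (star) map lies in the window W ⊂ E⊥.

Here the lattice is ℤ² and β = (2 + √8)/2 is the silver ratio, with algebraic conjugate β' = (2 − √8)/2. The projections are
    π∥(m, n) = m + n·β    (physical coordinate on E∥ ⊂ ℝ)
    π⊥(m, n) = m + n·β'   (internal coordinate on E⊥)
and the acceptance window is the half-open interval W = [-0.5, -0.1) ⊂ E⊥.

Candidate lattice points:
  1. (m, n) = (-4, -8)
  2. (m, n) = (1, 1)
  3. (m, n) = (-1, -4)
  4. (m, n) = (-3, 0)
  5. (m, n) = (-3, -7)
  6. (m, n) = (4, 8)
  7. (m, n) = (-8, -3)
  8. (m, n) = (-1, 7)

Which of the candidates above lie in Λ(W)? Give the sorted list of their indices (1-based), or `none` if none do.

Compute β' = (2−√8)/2 = -0.4142, so π⊥(m,n) = m -0.4142·n.
candidate 1: (m,n)=(-4,-8) → π∥ = -4-8·β ≈ -23.3137, π⊥ = -4-8·β' ≈ -0.6863 ∉ [-0.5, -0.1) ⇒ out
candidate 2: (m,n)=(1,1) → π∥ = 1+1·β ≈ 3.4142, π⊥ = 1+1·β' ≈ 0.5858 ∉ [-0.5, -0.1) ⇒ out
candidate 3: (m,n)=(-1,-4) → π∥ = -1-4·β ≈ -10.6569, π⊥ = -1-4·β' ≈ 0.6569 ∉ [-0.5, -0.1) ⇒ out
candidate 4: (m,n)=(-3,0) → π∥ = -3+0·β ≈ -3.0000, π⊥ = -3+0·β' ≈ -3.0000 ∉ [-0.5, -0.1) ⇒ out
candidate 5: (m,n)=(-3,-7) → π∥ = -3-7·β ≈ -19.8995, π⊥ = -3-7·β' ≈ -0.1005 ∈ [-0.5, -0.1) ⇒ IN Λ
candidate 6: (m,n)=(4,8) → π∥ = 4+8·β ≈ 23.3137, π⊥ = 4+8·β' ≈ 0.6863 ∉ [-0.5, -0.1) ⇒ out
candidate 7: (m,n)=(-8,-3) → π∥ = -8-3·β ≈ -15.2426, π⊥ = -8-3·β' ≈ -6.7574 ∉ [-0.5, -0.1) ⇒ out
candidate 8: (m,n)=(-1,7) → π∥ = -1+7·β ≈ 15.8995, π⊥ = -1+7·β' ≈ -3.8995 ∉ [-0.5, -0.1) ⇒ out

5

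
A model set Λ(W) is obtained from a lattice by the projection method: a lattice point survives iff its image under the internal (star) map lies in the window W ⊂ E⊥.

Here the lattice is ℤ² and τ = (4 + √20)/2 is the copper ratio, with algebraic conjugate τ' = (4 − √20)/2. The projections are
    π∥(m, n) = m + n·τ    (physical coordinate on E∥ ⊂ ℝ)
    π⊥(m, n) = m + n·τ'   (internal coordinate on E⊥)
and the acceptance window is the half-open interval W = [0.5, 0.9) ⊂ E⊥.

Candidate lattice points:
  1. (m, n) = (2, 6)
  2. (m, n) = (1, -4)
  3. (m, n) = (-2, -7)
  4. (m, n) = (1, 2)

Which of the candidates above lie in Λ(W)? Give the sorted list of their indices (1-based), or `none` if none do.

Numerically τ ≈ 4.23607 and τ' = −1/τ ≈ -0.23607.
candidate 1: (m,n)=(2,6) → π∥ = 2+6·τ ≈ 27.41641, π⊥ = 2+6·τ' ≈ 0.58359 ∈ [0.5, 0.9) ⇒ IN Λ
candidate 2: (m,n)=(1,-4) → π∥ = 1-4·τ ≈ -15.94427, π⊥ = 1-4·τ' ≈ 1.94427 ∉ [0.5, 0.9) ⇒ out
candidate 3: (m,n)=(-2,-7) → π∥ = -2-7·τ ≈ -31.65248, π⊥ = -2-7·τ' ≈ -0.34752 ∉ [0.5, 0.9) ⇒ out
candidate 4: (m,n)=(1,2) → π∥ = 1+2·τ ≈ 9.47214, π⊥ = 1+2·τ' ≈ 0.52786 ∈ [0.5, 0.9) ⇒ IN Λ

1, 4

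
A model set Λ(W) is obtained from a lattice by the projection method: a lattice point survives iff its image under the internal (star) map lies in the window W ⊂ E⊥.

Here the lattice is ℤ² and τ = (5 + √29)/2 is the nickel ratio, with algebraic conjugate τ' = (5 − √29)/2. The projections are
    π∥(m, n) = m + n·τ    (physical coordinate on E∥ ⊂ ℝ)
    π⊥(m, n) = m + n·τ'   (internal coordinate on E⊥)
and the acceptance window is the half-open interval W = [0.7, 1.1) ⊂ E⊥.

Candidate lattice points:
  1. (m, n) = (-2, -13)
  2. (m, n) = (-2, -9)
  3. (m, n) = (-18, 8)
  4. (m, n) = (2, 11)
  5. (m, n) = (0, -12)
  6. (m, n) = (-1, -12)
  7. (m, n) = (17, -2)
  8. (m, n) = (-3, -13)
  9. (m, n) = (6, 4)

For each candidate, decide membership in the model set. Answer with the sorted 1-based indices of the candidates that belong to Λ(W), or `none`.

none

Compute τ' = (5−√29)/2 = -0.1926, so π⊥(m,n) = m -0.1926·n.
#1 (-2,-13): internal coord -2 + (-13)·τ' = +0.5036; +0.5036 ∉ [0.7, 1.1) → out
#2 (-2,-9): internal coord -2 + (-9)·τ' = -0.2668; -0.2668 ∉ [0.7, 1.1) → out
#3 (-18,8): internal coord -18 + (8)·τ' = -19.5407; -19.5407 ∉ [0.7, 1.1) → out
#4 (2,11): internal coord 2 + (11)·τ' = -0.1184; -0.1184 ∉ [0.7, 1.1) → out
#5 (0,-12): internal coord 0 + (-12)·τ' = +2.3110; +2.3110 ∉ [0.7, 1.1) → out
#6 (-1,-12): internal coord -1 + (-12)·τ' = +1.3110; +1.3110 ∉ [0.7, 1.1) → out
#7 (17,-2): internal coord 17 + (-2)·τ' = +17.3852; +17.3852 ∉ [0.7, 1.1) → out
#8 (-3,-13): internal coord -3 + (-13)·τ' = -0.4964; -0.4964 ∉ [0.7, 1.1) → out
#9 (6,4): internal coord 6 + (4)·τ' = +5.2297; +5.2297 ∉ [0.7, 1.1) → out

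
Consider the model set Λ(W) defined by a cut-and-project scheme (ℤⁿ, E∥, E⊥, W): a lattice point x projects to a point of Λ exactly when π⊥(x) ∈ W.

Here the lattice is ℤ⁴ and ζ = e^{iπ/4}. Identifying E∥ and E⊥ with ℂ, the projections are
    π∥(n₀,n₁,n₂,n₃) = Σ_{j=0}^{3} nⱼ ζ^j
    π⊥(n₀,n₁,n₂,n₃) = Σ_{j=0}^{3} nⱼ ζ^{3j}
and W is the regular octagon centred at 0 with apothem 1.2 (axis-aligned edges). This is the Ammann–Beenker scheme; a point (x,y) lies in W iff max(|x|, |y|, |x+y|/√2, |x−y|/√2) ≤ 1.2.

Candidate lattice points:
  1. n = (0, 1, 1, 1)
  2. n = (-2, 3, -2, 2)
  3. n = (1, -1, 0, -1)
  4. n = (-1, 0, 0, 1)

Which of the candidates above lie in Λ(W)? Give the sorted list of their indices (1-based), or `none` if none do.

1, 4

π⊥(n) = n₀ + n₁ζ³ + n₂ζ⁶ + n₃ζ⁹ where ζ = e^{iπ/4}.
#1 (0, 1, 1, 1): internal (0.0000, 0.4142); octagon support 0.4142 vs apothem 1.2 → ∈ W
#2 (-2, 3, -2, 2): internal (-2.7071, 5.5355); octagon support 5.8284 vs apothem 1.2 → ∉ W
#3 (1, -1, 0, -1): internal (1.0000, -1.4142); octagon support 1.7071 vs apothem 1.2 → ∉ W
#4 (-1, 0, 0, 1): internal (-0.2929, 0.7071); octagon support 0.7071 vs apothem 1.2 → ∈ W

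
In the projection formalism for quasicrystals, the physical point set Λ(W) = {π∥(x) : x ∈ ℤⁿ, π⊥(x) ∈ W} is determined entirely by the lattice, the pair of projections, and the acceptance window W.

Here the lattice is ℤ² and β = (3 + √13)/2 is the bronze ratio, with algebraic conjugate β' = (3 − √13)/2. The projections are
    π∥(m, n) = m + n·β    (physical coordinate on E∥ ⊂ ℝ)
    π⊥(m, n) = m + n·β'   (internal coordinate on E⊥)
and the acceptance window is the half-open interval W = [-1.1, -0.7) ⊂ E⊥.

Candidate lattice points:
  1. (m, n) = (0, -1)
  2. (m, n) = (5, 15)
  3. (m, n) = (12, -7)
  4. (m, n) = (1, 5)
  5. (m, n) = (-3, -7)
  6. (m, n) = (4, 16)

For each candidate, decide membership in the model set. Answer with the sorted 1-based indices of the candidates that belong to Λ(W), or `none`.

5, 6

β' = (3−√13)/2 ≈ -0.302776.
[1] lift (0,-1): star map gives 0.302776; window check -1.1 ≤ 0.302776 < -0.7 is false → out
[2] lift (5,15): star map gives 0.458365; window check -1.1 ≤ 0.458365 < -0.7 is false → out
[3] lift (12,-7): star map gives 14.119429; window check -1.1 ≤ 14.119429 < -0.7 is false → out
[4] lift (1,5): star map gives -0.513878; window check -1.1 ≤ -0.513878 < -0.7 is false → out
[5] lift (-3,-7): star map gives -0.880571; window check -1.1 ≤ -0.880571 < -0.7 is true → IN Λ
[6] lift (4,16): star map gives -0.844410; window check -1.1 ≤ -0.844410 < -0.7 is true → IN Λ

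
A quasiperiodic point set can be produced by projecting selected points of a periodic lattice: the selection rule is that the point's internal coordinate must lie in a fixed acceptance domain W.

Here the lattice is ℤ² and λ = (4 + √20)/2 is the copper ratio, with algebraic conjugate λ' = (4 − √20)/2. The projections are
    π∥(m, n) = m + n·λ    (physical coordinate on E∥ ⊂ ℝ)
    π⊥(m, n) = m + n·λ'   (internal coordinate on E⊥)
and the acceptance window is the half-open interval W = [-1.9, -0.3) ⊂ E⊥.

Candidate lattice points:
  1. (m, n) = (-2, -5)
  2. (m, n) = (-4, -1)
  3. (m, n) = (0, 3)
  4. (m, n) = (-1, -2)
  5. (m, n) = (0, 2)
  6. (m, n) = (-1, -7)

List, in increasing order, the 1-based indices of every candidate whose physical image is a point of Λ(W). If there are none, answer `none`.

λ' = (4−√20)/2 ≈ -0.2361.
[1] lift (-2,-5): star map gives -0.8197; window check -1.9 ≤ -0.8197 < -0.3 is true → IN Λ
[2] lift (-4,-1): star map gives -3.7639; window check -1.9 ≤ -3.7639 < -0.3 is false → out
[3] lift (0,3): star map gives -0.7082; window check -1.9 ≤ -0.7082 < -0.3 is true → IN Λ
[4] lift (-1,-2): star map gives -0.5279; window check -1.9 ≤ -0.5279 < -0.3 is true → IN Λ
[5] lift (0,2): star map gives -0.4721; window check -1.9 ≤ -0.4721 < -0.3 is true → IN Λ
[6] lift (-1,-7): star map gives 0.6525; window check -1.9 ≤ 0.6525 < -0.3 is false → out

1, 3, 4, 5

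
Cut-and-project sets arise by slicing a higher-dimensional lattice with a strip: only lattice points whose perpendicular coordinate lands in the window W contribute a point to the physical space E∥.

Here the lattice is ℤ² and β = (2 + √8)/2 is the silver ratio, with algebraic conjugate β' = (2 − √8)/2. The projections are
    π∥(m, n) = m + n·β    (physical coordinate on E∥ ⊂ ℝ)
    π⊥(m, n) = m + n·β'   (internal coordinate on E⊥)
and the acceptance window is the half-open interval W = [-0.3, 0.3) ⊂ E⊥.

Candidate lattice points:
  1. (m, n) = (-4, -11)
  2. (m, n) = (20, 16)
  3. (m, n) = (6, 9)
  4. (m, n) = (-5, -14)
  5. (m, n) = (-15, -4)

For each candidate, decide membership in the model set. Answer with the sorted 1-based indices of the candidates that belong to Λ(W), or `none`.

β' = (2−√8)/2 ≈ -0.4142.
#1 (-4,-11): internal coord -4 + (-11)·β' = +0.5563; +0.5563 ∉ [-0.3, 0.3) → out
#2 (20,16): internal coord 20 + (16)·β' = +13.3726; +13.3726 ∉ [-0.3, 0.3) → out
#3 (6,9): internal coord 6 + (9)·β' = +2.2721; +2.2721 ∉ [-0.3, 0.3) → out
#4 (-5,-14): internal coord -5 + (-14)·β' = +0.7990; +0.7990 ∉ [-0.3, 0.3) → out
#5 (-15,-4): internal coord -15 + (-4)·β' = -13.3431; -13.3431 ∉ [-0.3, 0.3) → out

none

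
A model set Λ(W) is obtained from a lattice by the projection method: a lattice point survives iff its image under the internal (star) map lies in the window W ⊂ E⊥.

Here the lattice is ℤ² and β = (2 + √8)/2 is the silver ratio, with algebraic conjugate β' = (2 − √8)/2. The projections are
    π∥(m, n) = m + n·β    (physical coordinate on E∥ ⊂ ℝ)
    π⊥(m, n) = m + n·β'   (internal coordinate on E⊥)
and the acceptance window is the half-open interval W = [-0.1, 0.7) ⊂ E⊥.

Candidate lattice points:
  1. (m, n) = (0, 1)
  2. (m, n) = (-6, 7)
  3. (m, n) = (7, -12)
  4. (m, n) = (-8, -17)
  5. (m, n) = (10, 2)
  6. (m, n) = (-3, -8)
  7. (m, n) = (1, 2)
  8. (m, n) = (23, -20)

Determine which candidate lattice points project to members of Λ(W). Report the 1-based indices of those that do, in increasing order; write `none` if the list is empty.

Compute β' = (2−√8)/2 = -0.41421, so π⊥(m,n) = m -0.41421·n.
[1] lift (0,1): star map gives -0.41421; window check -0.1 ≤ -0.41421 < 0.7 is false → out
[2] lift (-6,7): star map gives -8.89949; window check -0.1 ≤ -8.89949 < 0.7 is false → out
[3] lift (7,-12): star map gives 11.97056; window check -0.1 ≤ 11.97056 < 0.7 is false → out
[4] lift (-8,-17): star map gives -0.95837; window check -0.1 ≤ -0.95837 < 0.7 is false → out
[5] lift (10,2): star map gives 9.17157; window check -0.1 ≤ 9.17157 < 0.7 is false → out
[6] lift (-3,-8): star map gives 0.31371; window check -0.1 ≤ 0.31371 < 0.7 is true → IN Λ
[7] lift (1,2): star map gives 0.17157; window check -0.1 ≤ 0.17157 < 0.7 is true → IN Λ
[8] lift (23,-20): star map gives 31.28427; window check -0.1 ≤ 31.28427 < 0.7 is false → out

6, 7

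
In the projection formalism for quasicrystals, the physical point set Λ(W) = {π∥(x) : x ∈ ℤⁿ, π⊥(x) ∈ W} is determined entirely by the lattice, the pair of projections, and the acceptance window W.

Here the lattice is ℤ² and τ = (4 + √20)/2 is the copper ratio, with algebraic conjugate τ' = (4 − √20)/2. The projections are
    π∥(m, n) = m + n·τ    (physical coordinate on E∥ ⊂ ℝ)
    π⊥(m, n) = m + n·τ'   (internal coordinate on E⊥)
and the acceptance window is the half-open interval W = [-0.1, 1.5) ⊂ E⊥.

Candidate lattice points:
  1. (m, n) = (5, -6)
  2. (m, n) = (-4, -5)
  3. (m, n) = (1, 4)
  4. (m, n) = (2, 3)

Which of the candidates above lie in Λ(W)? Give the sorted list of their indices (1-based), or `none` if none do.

3, 4

τ' = (4−√20)/2 ≈ -0.23607.
#1 (5,-6): internal coord 5 + (-6)·τ' = +6.41641; +6.41641 ∉ [-0.1, 1.5) → out
#2 (-4,-5): internal coord -4 + (-5)·τ' = -2.81966; -2.81966 ∉ [-0.1, 1.5) → out
#3 (1,4): internal coord 1 + (4)·τ' = +0.05573; +0.05573 ∈ [-0.1, 1.5) → IN Λ
#4 (2,3): internal coord 2 + (3)·τ' = +1.29180; +1.29180 ∈ [-0.1, 1.5) → IN Λ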